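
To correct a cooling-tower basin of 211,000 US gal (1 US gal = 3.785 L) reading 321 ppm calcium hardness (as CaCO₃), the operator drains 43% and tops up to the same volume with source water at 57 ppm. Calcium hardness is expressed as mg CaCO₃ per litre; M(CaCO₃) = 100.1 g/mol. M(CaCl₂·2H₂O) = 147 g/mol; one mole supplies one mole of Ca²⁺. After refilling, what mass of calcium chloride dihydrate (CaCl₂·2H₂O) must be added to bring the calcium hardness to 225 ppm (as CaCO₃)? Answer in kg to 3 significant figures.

20.5 kg

Volume: 211,000 US gal × 3.785 L/gal = 798,635 L.
After draining 43% and refilling: 321 × 0.57 + 57 × 0.43 = 207.48 ppm.
Deficit to target: 225 − 207.48 = 17.52 mg/L.
As CaCO₃: 17.52 mg/L × 798,635 L = 13,990 g; ÷ 100.1 = 139.8 mol Ca²⁺.
Mass: 139.8 × 147 = 20,550 g.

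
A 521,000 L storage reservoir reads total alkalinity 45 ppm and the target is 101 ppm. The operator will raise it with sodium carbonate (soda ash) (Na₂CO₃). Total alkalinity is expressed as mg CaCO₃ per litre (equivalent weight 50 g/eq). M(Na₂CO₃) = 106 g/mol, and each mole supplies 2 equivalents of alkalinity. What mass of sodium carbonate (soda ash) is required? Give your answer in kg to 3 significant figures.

Alkalinity to add: (101 − 45) = 56 mg/L as CaCO₃ × 521,000 L = 29,180 g as CaCO₃.
Equivalents: 29,180 g ÷ 50 g/eq = 583.5 eq.
Each mole of Na₂CO₃ supplies 2 eq, so 583.5 / 2 = 291.8 mol.
Mass: 291.8 mol × 106 g/mol = 30,930 g.

30.9 kg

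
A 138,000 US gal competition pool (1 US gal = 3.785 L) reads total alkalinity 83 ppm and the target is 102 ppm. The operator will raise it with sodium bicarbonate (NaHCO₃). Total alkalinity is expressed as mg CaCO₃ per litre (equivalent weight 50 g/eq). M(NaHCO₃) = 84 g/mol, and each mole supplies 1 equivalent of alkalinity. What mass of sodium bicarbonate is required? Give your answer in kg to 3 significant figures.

16.7 kg

Volume: 138,000 US gal × 3.785 L/gal = 522,330 L.
Alkalinity to add: (102 − 83) = 19 mg/L as CaCO₃ × 522,330 L = 9924 g as CaCO₃.
Equivalents: 9924 g ÷ 50 g/eq = 198.5 eq.
NaHCO₃ supplies 1 eq per mole → 198.5 mol.
Mass: 198.5 mol × 84 g/mol = 16,670 g.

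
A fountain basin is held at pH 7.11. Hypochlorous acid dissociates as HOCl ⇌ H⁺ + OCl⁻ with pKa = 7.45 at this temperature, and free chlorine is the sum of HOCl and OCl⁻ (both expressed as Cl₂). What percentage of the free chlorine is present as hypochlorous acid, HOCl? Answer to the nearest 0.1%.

68.6%

[OCl⁻]/[HOCl] = 10^(pH − pKa) = 10^(7.11 − 7.45) = 10^-0.34 = 0.4571.
Fraction as HOCl = 1 / (1 + 0.4571) = 0.6863.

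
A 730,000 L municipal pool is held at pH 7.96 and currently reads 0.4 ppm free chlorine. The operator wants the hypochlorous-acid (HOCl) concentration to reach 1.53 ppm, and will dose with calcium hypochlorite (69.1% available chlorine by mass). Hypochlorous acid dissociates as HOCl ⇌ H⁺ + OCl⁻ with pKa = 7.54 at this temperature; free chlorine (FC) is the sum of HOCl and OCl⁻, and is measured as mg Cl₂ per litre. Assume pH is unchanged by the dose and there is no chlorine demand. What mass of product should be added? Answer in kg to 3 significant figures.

5.45 kg

[OCl⁻]/[HOCl] = 10^(pH − pKa) = 10^(7.96 − 7.54) = 2.63; fraction as HOCl = 1/(1 + 2.63) = 0.2755.
Free chlorine required for 1.53 ppm HOCl: 1.53 / 0.2755 = 5.554 ppm.
FC to add: 5.554 − 0.4 = 5.154 mg/L as Cl₂.
Cl₂ equivalent: 5.154 mg/L × 730,000 L = 3763 g.
Product at 69.1% available Cl: 3763 / 0.691 = 5445 g.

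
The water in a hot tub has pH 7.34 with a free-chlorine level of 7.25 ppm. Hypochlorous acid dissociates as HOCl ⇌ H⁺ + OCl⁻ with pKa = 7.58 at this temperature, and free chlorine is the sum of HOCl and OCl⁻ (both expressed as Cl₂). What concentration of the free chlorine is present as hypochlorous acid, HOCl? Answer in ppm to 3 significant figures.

[OCl⁻]/[HOCl] = 10^(pH − pKa) = 10^(7.34 − 7.58) = 10^-0.24 = 0.5754.
Fraction as HOCl = 1 / (1 + 0.5754) = 0.6347.
HOCl = 0.6347 × 7.25 ppm = 4.602 ppm.

4.60 ppm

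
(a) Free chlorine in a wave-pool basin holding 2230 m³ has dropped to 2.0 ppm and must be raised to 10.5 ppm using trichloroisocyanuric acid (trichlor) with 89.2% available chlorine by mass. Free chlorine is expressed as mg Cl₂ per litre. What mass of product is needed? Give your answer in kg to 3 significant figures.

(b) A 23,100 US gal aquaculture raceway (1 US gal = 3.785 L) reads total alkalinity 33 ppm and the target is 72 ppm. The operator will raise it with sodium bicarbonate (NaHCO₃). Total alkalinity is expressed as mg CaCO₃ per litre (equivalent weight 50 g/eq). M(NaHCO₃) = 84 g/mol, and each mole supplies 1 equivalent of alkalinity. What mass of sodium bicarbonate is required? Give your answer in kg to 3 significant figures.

(a) Volume: 2230 m³ = 2,230,000 L.
(a) Chlorine deficit: 10.5 − 2.0 = 8.5 ppm = 8.5 mg/L as Cl₂.
(a) Cl₂ equivalent needed: 8.5 mg/L × 2,230,000 L = 18,960,000 mg = 18,960 g.
(a) Product at 89.2% available chlorine: 18,960 / 0.892 = 21,250 g.

(b) Volume: 23,100 US gal × 3.785 L/gal = 87,434 L.
(b) Alkalinity to add: (72 − 33) = 39 mg/L as CaCO₃ × 87,434 L = 3410 g as CaCO₃.
(b) Equivalents: 3410 g ÷ 50 g/eq = 68.2 eq.
(b) NaHCO₃ supplies 1 eq per mole → 68.2 mol.
(b) Mass: 68.2 mol × 84 g/mol = 5729 g.

(a) 21.2 kg; (b) 5.73 kg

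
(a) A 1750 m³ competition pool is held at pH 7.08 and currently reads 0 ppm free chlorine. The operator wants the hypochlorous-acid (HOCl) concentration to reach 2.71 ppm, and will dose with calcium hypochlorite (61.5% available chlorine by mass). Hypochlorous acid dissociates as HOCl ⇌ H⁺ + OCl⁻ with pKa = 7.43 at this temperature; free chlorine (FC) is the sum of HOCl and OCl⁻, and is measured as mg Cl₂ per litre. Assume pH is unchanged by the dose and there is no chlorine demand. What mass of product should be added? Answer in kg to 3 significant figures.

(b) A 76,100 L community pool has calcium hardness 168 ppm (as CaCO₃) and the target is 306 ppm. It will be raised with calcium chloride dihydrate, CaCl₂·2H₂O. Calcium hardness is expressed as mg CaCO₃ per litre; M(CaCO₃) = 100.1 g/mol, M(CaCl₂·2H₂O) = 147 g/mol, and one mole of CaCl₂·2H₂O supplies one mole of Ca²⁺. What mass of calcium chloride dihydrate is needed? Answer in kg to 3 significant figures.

(a) 11.2 kg; (b) 15.4 kg

(a) Volume: 1750 m³ = 1,750,000 L.
(a) [OCl⁻]/[HOCl] = 10^(pH − pKa) = 10^(7.08 − 7.43) = 0.4467; fraction as HOCl = 1/(1 + 0.4467) = 0.6912.
(a) Free chlorine required for 2.71 ppm HOCl: 2.71 / 0.6912 = 3.921 ppm.
(a) FC to add: 3.921 − 0 = 3.921 mg/L as Cl₂.
(a) Cl₂ equivalent: 3.921 mg/L × 1,750,000 L = 6861 g.
(a) Product at 61.5% available Cl: 6861 / 0.615 = 11,160 g.

(b) Hardness to add: (306 − 168) = 138 mg/L as CaCO₃ × 76,100 L = 10,500 g as CaCO₃.
(b) Moles of Ca²⁺ (1 mol Ca²⁺ ≡ 1 mol CaCO₃): 10,500 / 100.1 g/mol = 104.9 mol.
(b) Mass of CaCl₂·2H₂O: 104.9 × 147 = 15,420 g.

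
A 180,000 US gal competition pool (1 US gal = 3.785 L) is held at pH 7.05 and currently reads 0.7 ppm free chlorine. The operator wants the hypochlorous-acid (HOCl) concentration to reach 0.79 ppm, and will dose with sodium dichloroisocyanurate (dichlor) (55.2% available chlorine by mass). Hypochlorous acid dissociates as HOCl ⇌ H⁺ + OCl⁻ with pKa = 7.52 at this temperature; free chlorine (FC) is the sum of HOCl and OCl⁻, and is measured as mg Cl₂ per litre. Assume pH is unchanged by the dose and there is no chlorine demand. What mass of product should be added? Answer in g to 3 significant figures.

441 g

Volume: 180,000 US gal × 3.785 L/gal = 681,300 L.
[OCl⁻]/[HOCl] = 10^(pH − pKa) = 10^(7.05 − 7.52) = 0.3388; fraction as HOCl = 1/(1 + 0.3388) = 0.7469.
Free chlorine required for 0.79 ppm HOCl: 0.79 / 0.7469 = 1.058 ppm.
FC to add: 1.058 − 0.7 = 0.3577 mg/L as Cl₂.
Cl₂ equivalent: 0.3577 mg/L × 681,300 L = 243.7 g.
Product at 55.2% available Cl: 243.7 / 0.552 = 441.5 g.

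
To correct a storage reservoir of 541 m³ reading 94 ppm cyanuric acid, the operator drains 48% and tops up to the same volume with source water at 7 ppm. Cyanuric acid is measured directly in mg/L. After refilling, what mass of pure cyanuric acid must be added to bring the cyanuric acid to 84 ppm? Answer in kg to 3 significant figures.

Volume: 541 m³ = 541,000 L.
After draining 48% and refilling: 94 × 0.52 + 7 × 0.48 = 52.24 ppm.
Deficit to target: 84 − 52.24 = 31.76 mg/L.
Mass: 31.76 mg/L × 541,000 L = 17,180 g cyanuric acid.

17.2 kg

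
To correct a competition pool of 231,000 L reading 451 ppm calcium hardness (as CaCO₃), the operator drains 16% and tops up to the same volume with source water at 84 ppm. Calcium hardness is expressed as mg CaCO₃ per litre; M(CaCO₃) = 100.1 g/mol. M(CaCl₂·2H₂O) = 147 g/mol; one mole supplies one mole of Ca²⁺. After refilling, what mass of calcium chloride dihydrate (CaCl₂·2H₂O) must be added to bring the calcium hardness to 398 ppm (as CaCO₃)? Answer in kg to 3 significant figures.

After draining 16% and refilling: 451 × 0.84 + 84 × 0.16 = 392.28 ppm.
Deficit to target: 398 − 392.28 = 5.72 mg/L.
As CaCO₃: 5.72 mg/L × 231,000 L = 1321 g; ÷ 100.1 = 13.2 mol Ca²⁺.
Mass: 13.2 × 147 = 1940 g.

1.94 kg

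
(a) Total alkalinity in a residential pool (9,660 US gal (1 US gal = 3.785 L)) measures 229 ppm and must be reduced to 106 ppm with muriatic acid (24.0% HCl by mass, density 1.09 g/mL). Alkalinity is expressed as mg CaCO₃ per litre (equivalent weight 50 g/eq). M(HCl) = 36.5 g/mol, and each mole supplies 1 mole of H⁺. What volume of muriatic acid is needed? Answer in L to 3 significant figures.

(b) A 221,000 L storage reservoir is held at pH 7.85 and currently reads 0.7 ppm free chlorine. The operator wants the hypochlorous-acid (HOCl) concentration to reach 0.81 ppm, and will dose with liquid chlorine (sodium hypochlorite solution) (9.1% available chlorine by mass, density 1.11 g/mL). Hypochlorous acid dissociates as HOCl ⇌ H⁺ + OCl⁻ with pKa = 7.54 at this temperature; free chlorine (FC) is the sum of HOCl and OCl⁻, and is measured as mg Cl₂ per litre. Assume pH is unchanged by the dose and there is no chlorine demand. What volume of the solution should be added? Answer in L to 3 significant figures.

(a) 12.5 L; (b) 3.86 L

(a) Volume: 9,660 US gal × 3.785 L/gal = 36,563 L.
(a) Alkalinity to neutralize: (229 − 106) = 123 mg/L as CaCO₃ × 36,563 L = 4497 g as CaCO₃.
(a) Equivalents of H⁺ required: 4497 ÷ 50 g/eq = 89.95 eq = 89.95 mol HCl.
(a) Mass of HCl: 89.95 × 36.5 = 3283 g.
(a) Mass of 24.0% solution: 3283 / 0.24 = 13,680 g.
(a) Volume: 13,680 g ÷ 1.09 g/mL = 12,550 mL.

(b) [OCl⁻]/[HOCl] = 10^(pH − pKa) = 10^(7.85 − 7.54) = 2.042; fraction as HOCl = 1/(1 + 2.042) = 0.3288.
(b) Free chlorine required for 0.81 ppm HOCl: 0.81 / 0.3288 = 2.464 ppm.
(b) FC to add: 2.464 − 0.7 = 1.764 mg/L as Cl₂.
(b) Cl₂ equivalent: 1.764 mg/L × 221,000 L = 389.8 g.
(b) Product at 9.1% available Cl: 389.8 / 0.091 = 4284 g.
(b) Volume: 4284 g ÷ 1.11 g/mL = 3859 mL.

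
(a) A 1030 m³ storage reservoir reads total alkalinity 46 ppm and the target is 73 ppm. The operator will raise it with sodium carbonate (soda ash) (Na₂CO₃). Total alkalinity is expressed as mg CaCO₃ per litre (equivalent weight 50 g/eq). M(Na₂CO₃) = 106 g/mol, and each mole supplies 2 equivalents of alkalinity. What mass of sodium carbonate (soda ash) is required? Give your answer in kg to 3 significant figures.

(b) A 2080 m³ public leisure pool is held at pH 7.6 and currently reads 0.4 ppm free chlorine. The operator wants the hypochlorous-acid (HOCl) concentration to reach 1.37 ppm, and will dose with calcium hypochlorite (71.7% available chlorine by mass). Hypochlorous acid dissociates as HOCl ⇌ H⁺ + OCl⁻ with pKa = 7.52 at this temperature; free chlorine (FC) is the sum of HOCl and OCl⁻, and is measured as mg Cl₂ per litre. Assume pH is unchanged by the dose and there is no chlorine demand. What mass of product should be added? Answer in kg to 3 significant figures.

(a) 29.5 kg; (b) 7.59 kg

(a) Volume: 1030 m³ = 1,030,000 L.
(a) Alkalinity to add: (73 − 46) = 27 mg/L as CaCO₃ × 1,030,000 L = 27,810 g as CaCO₃.
(a) Equivalents: 27,810 g ÷ 50 g/eq = 556.2 eq.
(a) Each mole of Na₂CO₃ supplies 2 eq, so 556.2 / 2 = 278.1 mol.
(a) Mass: 278.1 mol × 106 g/mol = 29,480 g.

(b) Volume: 2080 m³ = 2,080,000 L.
(b) [OCl⁻]/[HOCl] = 10^(pH − pKa) = 10^(7.6 − 7.52) = 1.202; fraction as HOCl = 1/(1 + 1.202) = 0.4541.
(b) Free chlorine required for 1.37 ppm HOCl: 1.37 / 0.4541 = 3.017 ppm.
(b) FC to add: 3.017 − 0.4 = 2.617 mg/L as Cl₂.
(b) Cl₂ equivalent: 2.617 mg/L × 2,080,000 L = 5444 g.
(b) Product at 71.7% available Cl: 5444 / 0.717 = 7592 g.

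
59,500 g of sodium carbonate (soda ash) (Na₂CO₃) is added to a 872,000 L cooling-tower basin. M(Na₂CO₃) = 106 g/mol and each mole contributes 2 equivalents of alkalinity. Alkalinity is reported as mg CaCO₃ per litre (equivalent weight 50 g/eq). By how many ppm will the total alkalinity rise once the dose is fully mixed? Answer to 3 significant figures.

64.4 ppm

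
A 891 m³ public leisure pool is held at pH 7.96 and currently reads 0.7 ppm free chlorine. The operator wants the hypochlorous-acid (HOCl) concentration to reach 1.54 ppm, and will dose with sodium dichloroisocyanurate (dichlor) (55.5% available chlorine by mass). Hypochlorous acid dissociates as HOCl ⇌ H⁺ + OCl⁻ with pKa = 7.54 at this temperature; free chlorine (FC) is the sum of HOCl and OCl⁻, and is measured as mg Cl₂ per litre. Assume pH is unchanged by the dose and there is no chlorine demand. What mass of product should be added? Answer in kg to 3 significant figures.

7.85 kg

Volume: 891 m³ = 891,000 L.
[OCl⁻]/[HOCl] = 10^(pH − pKa) = 10^(7.96 − 7.54) = 2.63; fraction as HOCl = 1/(1 + 2.63) = 0.2755.
Free chlorine required for 1.54 ppm HOCl: 1.54 / 0.2755 = 5.591 ppm.
FC to add: 5.591 − 0.7 = 4.891 mg/L as Cl₂.
Cl₂ equivalent: 4.891 mg/L × 891,000 L = 4358 g.
Product at 55.5% available Cl: 4358 / 0.555 = 7851 g.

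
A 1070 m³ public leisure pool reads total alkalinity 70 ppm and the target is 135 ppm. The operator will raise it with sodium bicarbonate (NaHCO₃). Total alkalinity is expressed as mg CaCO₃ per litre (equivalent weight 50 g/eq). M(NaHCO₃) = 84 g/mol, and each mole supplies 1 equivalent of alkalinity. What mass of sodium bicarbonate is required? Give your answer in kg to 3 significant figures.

Volume: 1070 m³ = 1,070,000 L.
Alkalinity to add: (135 − 70) = 65 mg/L as CaCO₃ × 1,070,000 L = 69,550 g as CaCO₃.
Equivalents: 69,550 g ÷ 50 g/eq = 1391 eq.
NaHCO₃ supplies 1 eq per mole → 1391 mol.
Mass: 1391 mol × 84 g/mol = 116,800 g.

117 kg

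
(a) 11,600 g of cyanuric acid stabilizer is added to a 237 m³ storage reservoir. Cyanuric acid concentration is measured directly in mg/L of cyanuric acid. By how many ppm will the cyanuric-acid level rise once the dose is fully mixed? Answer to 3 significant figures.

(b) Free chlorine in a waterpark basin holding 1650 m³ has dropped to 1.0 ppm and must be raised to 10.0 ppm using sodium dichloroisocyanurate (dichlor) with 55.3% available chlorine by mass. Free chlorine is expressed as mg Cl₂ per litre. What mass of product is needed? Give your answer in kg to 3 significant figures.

(a) Volume: 237 m³ = 237,000 L.
(a) Rise: 11,600 g / 237,000 L × 1000 = 48.95 mg/L.

(b) Volume: 1650 m³ = 1,650,000 L.
(b) Chlorine deficit: 10.0 − 1.0 = 9 ppm = 9 mg/L as Cl₂.
(b) Cl₂ equivalent needed: 9 mg/L × 1,650,000 L = 14,850,000 mg = 14,850 g.
(b) Product at 55.3% available chlorine: 14,850 / 0.553 = 26,850 g.

(a) 48.9 ppm; (b) 26.9 kg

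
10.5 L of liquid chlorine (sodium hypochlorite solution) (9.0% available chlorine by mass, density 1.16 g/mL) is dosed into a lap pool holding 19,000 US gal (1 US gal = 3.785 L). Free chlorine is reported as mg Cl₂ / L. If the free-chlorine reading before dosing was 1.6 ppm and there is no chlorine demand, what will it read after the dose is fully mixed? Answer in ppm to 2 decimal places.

Volume: 19,000 US gal × 3.785 L/gal = 71,915 L.
Mass of solution: 10.5 L × 1000 mL/L × 1.16 g/mL = 12,180 g.
Available chlorine delivered: 12,180 g × 0.09 = 1096 g as Cl₂.
Concentration rise: 1096 g / 71,915 L = 15.24 mg/L = 15.24 ppm.
Final FC: 1.6 + 15.24 = 16.84 ppm.

16.84 ppm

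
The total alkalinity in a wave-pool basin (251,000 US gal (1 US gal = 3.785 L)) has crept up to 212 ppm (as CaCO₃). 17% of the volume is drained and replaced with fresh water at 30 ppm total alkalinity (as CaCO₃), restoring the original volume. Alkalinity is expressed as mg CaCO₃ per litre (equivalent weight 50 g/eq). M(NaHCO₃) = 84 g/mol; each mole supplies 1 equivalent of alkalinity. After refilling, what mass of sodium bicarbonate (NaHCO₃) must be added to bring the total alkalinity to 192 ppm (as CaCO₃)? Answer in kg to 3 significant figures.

17.5 kg

Volume: 251,000 US gal × 3.785 L/gal = 950,035 L.
After draining 17% and refilling: 212 × 0.83 + 30 × 0.17 = 181.06 ppm.
Deficit to target: 192 − 181.06 = 10.94 mg/L.
As CaCO₃: 10.94 mg/L × 950,035 L = 10,390 g; ÷ 50 g/eq ÷ 1 = 207.9 mol NaHCO₃.
Mass: 207.9 × 84 = 17,460 g.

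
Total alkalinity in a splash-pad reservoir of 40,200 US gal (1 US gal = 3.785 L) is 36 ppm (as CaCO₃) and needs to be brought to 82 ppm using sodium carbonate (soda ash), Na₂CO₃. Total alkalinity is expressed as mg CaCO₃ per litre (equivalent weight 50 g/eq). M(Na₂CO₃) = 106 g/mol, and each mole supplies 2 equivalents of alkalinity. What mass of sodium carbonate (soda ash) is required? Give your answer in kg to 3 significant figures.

7.42 kg

Volume: 40,200 US gal × 3.785 L/gal = 152,157 L.
Alkalinity to add: (82 − 36) = 46 mg/L as CaCO₃ × 152,157 L = 6999 g as CaCO₃.
Equivalents: 6999 g ÷ 50 g/eq = 140 eq.
Each mole of Na₂CO₃ supplies 2 eq, so 140 / 2 = 69.99 mol.
Mass: 69.99 mol × 106 g/mol = 7419 g.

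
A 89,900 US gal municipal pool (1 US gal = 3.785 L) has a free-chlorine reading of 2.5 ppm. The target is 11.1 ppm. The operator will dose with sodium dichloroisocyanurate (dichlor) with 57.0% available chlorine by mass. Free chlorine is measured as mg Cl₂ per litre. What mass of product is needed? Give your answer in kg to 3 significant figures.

5.13 kg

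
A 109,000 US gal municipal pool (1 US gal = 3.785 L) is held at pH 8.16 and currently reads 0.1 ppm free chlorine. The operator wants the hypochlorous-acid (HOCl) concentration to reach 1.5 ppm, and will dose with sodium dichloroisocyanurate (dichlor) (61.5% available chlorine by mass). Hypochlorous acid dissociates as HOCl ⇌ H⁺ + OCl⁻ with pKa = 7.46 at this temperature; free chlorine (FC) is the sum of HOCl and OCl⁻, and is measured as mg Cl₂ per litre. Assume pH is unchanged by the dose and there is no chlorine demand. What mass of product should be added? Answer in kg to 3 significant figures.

5.98 kg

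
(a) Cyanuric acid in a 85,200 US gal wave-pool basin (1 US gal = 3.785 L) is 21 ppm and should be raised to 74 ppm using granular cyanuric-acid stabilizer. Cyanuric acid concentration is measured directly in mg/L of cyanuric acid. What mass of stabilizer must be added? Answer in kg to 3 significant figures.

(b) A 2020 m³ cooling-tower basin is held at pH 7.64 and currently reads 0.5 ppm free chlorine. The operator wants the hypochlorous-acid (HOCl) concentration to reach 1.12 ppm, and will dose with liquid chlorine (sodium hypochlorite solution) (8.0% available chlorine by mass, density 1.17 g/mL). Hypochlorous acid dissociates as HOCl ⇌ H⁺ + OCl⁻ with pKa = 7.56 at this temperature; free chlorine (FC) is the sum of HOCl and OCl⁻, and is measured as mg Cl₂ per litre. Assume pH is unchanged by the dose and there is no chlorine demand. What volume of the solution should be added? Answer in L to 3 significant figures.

(a) 17.1 kg; (b) 42.4 L

(a) Volume: 85,200 US gal × 3.785 L/gal = 322,482 L.
(a) CYA to add: (74 − 21) = 53 mg/L × 322,482 L = 17,090 g cyanuric acid.

(b) Volume: 2020 m³ = 2,020,000 L.
(b) [OCl⁻]/[HOCl] = 10^(pH − pKa) = 10^(7.64 − 7.56) = 1.202; fraction as HOCl = 1/(1 + 1.202) = 0.4541.
(b) Free chlorine required for 1.12 ppm HOCl: 1.12 / 0.4541 = 2.467 ppm.
(b) FC to add: 2.467 − 0.5 = 1.967 mg/L as Cl₂.
(b) Cl₂ equivalent: 1.967 mg/L × 2,020,000 L = 3972 g.
(b) Product at 8.0% available Cl: 3972 / 0.08 = 49,660 g.
(b) Volume: 49,660 g ÷ 1.17 g/mL = 42,440 mL.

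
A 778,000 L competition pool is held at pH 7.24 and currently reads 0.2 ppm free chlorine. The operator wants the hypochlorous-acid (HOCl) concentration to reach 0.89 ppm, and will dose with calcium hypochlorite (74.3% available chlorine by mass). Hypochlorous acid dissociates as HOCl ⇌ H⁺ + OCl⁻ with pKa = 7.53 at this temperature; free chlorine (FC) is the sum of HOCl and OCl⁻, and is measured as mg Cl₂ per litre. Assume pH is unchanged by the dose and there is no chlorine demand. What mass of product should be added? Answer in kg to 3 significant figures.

1.20 kg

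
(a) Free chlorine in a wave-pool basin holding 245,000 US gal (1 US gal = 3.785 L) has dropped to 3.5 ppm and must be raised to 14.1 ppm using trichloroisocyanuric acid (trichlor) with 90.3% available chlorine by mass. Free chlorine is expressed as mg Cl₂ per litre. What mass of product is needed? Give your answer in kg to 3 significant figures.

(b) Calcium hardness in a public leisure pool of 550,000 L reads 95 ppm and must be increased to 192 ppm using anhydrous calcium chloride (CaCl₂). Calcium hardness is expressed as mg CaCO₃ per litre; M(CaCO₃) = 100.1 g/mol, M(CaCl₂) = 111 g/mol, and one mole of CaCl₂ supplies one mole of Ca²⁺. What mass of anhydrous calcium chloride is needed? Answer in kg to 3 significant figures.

(a) 10.9 kg; (b) 59.2 kg

(a) Volume: 245,000 US gal × 3.785 L/gal = 927,325 L.
(a) Chlorine deficit: 14.1 − 3.5 = 10.6 ppm = 10.6 mg/L as Cl₂.
(a) Cl₂ equivalent needed: 10.6 mg/L × 927,325 L = 9,830,000 mg = 9830 g.
(a) Product at 90.3% available chlorine: 9830 / 0.903 = 10,890 g.

(b) Hardness to add: (192 − 95) = 97 mg/L as CaCO₃ × 550,000 L = 53,350 g as CaCO₃.
(b) Moles of Ca²⁺ (1 mol Ca²⁺ ≡ 1 mol CaCO₃): 53,350 / 100.1 g/mol = 533 mol.
(b) Mass of CaCl₂: 533 × 111 = 59,160 g.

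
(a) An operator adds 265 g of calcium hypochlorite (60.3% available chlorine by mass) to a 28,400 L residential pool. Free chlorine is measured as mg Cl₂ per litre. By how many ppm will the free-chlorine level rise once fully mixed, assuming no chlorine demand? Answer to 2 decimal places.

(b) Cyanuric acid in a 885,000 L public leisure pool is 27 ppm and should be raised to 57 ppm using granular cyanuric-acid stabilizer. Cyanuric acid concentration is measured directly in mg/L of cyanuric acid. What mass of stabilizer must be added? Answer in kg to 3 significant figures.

(a) 5.63 ppm; (b) 26.6 kg

(a) Available chlorine delivered: 265 g × 0.603 = 159.8 g as Cl₂.
(a) Concentration rise: 159.8 g / 28,400 L = 5.627 mg/L = 5.63 ppm.

(b) CYA to add: (57 − 27) = 30 mg/L × 885,000 L = 26,550 g cyanuric acid.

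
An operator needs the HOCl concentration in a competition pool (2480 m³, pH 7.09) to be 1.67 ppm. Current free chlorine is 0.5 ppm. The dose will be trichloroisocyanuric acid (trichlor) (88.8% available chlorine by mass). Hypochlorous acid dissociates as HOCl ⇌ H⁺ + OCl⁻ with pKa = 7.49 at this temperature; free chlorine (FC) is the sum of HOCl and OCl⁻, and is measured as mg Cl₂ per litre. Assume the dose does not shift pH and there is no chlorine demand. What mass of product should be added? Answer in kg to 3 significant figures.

5.12 kg

Volume: 2480 m³ = 2,480,000 L.
[OCl⁻]/[HOCl] = 10^(pH − pKa) = 10^(7.09 − 7.49) = 0.3981; fraction as HOCl = 1/(1 + 0.3981) = 0.7153.
Free chlorine required for 1.67 ppm HOCl: 1.67 / 0.7153 = 2.335 ppm.
FC to add: 2.335 − 0.5 = 1.835 mg/L as Cl₂.
Cl₂ equivalent: 1.835 mg/L × 2,480,000 L = 4550 g.
Product at 88.8% available Cl: 4550 / 0.888 = 5124 g.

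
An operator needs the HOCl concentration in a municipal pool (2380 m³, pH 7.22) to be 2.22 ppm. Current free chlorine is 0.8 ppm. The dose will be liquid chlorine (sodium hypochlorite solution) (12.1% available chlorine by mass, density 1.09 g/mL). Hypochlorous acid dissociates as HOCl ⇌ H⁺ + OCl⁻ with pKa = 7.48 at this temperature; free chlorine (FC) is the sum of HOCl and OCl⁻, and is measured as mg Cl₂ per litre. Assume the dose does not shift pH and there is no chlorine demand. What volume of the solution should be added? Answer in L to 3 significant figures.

47.6 L

Volume: 2380 m³ = 2,380,000 L.
[OCl⁻]/[HOCl] = 10^(pH − pKa) = 10^(7.22 − 7.48) = 0.5495; fraction as HOCl = 1/(1 + 0.5495) = 0.6454.
Free chlorine required for 2.22 ppm HOCl: 2.22 / 0.6454 = 3.44 ppm.
FC to add: 3.44 − 0.8 = 2.64 mg/L as Cl₂.
Cl₂ equivalent: 2.64 mg/L × 2,380,000 L = 6283 g.
Product at 12.1% available Cl: 6283 / 0.121 = 51,930 g.
Volume: 51,930 g ÷ 1.09 g/mL = 47,640 mL.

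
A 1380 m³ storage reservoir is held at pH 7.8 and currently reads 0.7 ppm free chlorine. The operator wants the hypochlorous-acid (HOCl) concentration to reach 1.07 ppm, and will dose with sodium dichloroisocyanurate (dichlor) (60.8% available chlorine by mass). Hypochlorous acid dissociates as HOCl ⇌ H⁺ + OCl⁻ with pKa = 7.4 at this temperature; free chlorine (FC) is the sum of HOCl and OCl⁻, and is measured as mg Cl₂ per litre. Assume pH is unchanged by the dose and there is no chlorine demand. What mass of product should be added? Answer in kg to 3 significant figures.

6.94 kg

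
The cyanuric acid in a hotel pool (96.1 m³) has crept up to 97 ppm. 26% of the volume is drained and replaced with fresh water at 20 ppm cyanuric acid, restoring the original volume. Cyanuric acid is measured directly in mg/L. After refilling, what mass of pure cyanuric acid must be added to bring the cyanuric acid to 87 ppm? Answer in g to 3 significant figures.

Volume: 96.1 m³ = 96,100 L.
After draining 26% and refilling: 97 × 0.74 + 20 × 0.26 = 76.98 ppm.
Deficit to target: 87 − 76.98 = 10.02 mg/L.
Mass: 10.02 mg/L × 96,100 L = 962.9 g cyanuric acid.

963 g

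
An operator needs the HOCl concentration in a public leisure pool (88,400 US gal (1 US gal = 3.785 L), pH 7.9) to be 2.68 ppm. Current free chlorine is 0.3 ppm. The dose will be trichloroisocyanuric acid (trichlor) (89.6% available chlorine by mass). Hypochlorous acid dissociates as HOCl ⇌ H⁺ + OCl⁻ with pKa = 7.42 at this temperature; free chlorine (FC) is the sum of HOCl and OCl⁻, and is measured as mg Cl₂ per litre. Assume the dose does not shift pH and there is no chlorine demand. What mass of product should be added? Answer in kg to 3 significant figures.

Volume: 88,400 US gal × 3.785 L/gal = 334,594 L.
[OCl⁻]/[HOCl] = 10^(pH − pKa) = 10^(7.9 − 7.42) = 3.02; fraction as HOCl = 1/(1 + 3.02) = 0.2488.
Free chlorine required for 2.68 ppm HOCl: 2.68 / 0.2488 = 10.77 ppm.
FC to add: 10.77 − 0.3 = 10.47 mg/L as Cl₂.
Cl₂ equivalent: 10.47 mg/L × 334,594 L = 3504 g.
Product at 89.6% available Cl: 3504 / 0.896 = 3911 g.

3.91 kg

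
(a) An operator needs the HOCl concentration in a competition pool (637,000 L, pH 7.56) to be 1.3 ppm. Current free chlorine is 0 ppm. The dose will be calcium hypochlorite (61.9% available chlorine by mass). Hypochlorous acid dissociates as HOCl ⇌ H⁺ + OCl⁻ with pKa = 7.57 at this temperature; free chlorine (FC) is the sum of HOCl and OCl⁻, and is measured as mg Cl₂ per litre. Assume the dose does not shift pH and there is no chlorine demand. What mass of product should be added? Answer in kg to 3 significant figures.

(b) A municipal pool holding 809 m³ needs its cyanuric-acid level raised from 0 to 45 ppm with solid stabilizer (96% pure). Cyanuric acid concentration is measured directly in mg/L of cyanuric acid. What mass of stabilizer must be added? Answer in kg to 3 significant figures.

(a) [OCl⁻]/[HOCl] = 10^(pH − pKa) = 10^(7.56 − 7.57) = 0.9772; fraction as HOCl = 1/(1 + 0.9772) = 0.5058.
(a) Free chlorine required for 1.3 ppm HOCl: 1.3 / 0.5058 = 2.57 ppm.
(a) FC to add: 2.57 − 0 = 2.57 mg/L as Cl₂.
(a) Cl₂ equivalent: 2.57 mg/L × 637,000 L = 1637 g.
(a) Product at 61.9% available Cl: 1637 / 0.619 = 2645 g.

(b) Volume: 809 m³ = 809,000 L.
(b) CYA to add: (45 − 0) = 45 mg/L × 809,000 L = 36,400 g cyanuric acid.
(b) At 96% purity: 36,400 / 0.96 = 37,920 g product.

(a) 2.65 kg; (b) 37.9 kg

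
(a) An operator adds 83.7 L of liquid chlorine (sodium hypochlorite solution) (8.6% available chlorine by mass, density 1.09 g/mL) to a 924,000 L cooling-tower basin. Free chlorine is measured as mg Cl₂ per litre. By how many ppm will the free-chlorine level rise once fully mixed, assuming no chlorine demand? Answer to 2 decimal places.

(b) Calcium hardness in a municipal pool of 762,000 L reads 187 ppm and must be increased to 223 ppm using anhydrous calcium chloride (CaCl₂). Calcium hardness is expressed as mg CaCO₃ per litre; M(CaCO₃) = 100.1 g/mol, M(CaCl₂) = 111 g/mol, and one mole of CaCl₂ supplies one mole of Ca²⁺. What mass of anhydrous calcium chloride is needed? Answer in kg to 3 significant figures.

(a) 8.49 ppm; (b) 30.4 kg

(a) Mass of solution: 83.7 L × 1000 mL/L × 1.09 g/mL = 91,230 g.
(a) Available chlorine delivered: 91,230 g × 0.086 = 7846 g as Cl₂.
(a) Concentration rise: 7846 g / 924,000 L = 8.491 mg/L = 8.49 ppm.

(b) Hardness to add: (223 − 187) = 36 mg/L as CaCO₃ × 762,000 L = 27,430 g as CaCO₃.
(b) Moles of Ca²⁺ (1 mol Ca²⁺ ≡ 1 mol CaCO₃): 27,430 / 100.1 g/mol = 274 mol.
(b) Mass of CaCl₂: 274 × 111 = 30,420 g.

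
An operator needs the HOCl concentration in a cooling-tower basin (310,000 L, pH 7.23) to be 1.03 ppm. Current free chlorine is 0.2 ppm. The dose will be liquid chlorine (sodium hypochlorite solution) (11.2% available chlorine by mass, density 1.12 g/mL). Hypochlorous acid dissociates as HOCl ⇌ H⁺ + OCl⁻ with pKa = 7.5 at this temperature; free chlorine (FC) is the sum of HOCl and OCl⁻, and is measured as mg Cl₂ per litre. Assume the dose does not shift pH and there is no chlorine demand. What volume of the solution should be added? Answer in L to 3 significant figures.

[OCl⁻]/[HOCl] = 10^(pH − pKa) = 10^(7.23 − 7.5) = 0.537; fraction as HOCl = 1/(1 + 0.537) = 0.6506.
Free chlorine required for 1.03 ppm HOCl: 1.03 / 0.6506 = 1.583 ppm.
FC to add: 1.583 − 0.2 = 1.383 mg/L as Cl₂.
Cl₂ equivalent: 1.383 mg/L × 310,000 L = 428.8 g.
Product at 11.2% available Cl: 428.8 / 0.112 = 3828 g.
Volume: 3828 g ÷ 1.12 g/mL = 3418 mL.

3.42 L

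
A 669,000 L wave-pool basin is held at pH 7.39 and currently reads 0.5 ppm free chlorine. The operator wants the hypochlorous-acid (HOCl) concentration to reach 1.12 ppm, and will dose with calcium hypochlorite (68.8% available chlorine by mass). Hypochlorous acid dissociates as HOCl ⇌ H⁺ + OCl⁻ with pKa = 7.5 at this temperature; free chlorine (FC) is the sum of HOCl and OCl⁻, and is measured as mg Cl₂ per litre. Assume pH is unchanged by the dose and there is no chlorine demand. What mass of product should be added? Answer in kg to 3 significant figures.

[OCl⁻]/[HOCl] = 10^(pH − pKa) = 10^(7.39 − 7.5) = 0.7762; fraction as HOCl = 1/(1 + 0.7762) = 0.563.
Free chlorine required for 1.12 ppm HOCl: 1.12 / 0.563 = 1.989 ppm.
FC to add: 1.989 − 0.5 = 1.489 mg/L as Cl₂.
Cl₂ equivalent: 1.489 mg/L × 669,000 L = 996.4 g.
Product at 68.8% available Cl: 996.4 / 0.688 = 1448 g.

1.45 kg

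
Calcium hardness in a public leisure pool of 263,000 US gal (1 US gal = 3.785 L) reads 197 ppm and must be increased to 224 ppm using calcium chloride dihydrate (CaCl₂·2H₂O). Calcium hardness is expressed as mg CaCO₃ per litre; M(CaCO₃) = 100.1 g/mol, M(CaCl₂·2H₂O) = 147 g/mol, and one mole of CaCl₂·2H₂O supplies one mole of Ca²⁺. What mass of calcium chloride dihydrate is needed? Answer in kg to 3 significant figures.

Volume: 263,000 US gal × 3.785 L/gal = 995,455 L.
Hardness to add: (224 − 197) = 27 mg/L as CaCO₃ × 995,455 L = 26,880 g as CaCO₃.
Moles of Ca²⁺ (1 mol Ca²⁺ ≡ 1 mol CaCO₃): 26,880 / 100.1 g/mol = 268.5 mol.
Mass of CaCl₂·2H₂O: 268.5 × 147 = 39,470 g.

39.5 kg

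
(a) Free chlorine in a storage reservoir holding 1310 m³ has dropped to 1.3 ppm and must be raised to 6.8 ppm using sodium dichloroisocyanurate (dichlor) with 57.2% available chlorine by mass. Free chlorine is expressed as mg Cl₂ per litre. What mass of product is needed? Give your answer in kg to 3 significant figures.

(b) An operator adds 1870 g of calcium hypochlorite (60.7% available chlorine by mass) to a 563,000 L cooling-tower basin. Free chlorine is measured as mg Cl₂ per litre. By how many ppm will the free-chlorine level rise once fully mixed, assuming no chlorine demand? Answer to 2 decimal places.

(a) Volume: 1310 m³ = 1,310,000 L.
(a) Chlorine deficit: 6.8 − 1.3 = 5.5 ppm = 5.5 mg/L as Cl₂.
(a) Cl₂ equivalent needed: 5.5 mg/L × 1,310,000 L = 7,205,000 mg = 7205 g.
(a) Product at 57.2% available chlorine: 7205 / 0.572 = 12,600 g.

(b) Available chlorine delivered: 1870 g × 0.607 = 1135 g as Cl₂.
(b) Concentration rise: 1135 g / 563,000 L = 2.016 mg/L = 2.02 ppm.

(a) 12.6 kg; (b) 2.02 ppm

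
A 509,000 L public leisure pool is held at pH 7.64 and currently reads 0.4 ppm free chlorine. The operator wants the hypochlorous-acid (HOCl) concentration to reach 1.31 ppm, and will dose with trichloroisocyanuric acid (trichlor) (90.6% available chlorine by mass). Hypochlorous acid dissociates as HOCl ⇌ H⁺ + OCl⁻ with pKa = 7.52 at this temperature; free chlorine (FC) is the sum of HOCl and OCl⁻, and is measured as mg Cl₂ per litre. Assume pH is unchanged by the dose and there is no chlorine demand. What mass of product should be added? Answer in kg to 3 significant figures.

1.48 kg

[OCl⁻]/[HOCl] = 10^(pH − pKa) = 10^(7.64 − 7.52) = 1.318; fraction as HOCl = 1/(1 + 1.318) = 0.4314.
Free chlorine required for 1.31 ppm HOCl: 1.31 / 0.4314 = 3.037 ppm.
FC to add: 3.037 − 0.4 = 2.637 mg/L as Cl₂.
Cl₂ equivalent: 2.637 mg/L × 509,000 L = 1342 g.
Product at 90.6% available Cl: 1342 / 0.906 = 1481 g.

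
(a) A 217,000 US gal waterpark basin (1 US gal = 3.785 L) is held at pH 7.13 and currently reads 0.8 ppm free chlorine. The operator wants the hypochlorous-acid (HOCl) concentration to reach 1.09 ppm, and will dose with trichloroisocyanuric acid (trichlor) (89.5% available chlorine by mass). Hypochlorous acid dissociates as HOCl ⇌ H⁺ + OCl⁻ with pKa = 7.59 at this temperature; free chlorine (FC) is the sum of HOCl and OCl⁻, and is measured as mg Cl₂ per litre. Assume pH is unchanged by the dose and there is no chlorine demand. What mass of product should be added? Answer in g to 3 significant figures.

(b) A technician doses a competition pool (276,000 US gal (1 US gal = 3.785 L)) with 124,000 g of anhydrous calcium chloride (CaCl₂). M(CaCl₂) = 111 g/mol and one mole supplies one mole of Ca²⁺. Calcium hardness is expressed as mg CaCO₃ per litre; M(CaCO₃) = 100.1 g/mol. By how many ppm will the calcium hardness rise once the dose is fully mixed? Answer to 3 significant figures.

(a) Volume: 217,000 US gal × 3.785 L/gal = 821,345 L.
(a) [OCl⁻]/[HOCl] = 10^(pH − pKa) = 10^(7.13 − 7.59) = 0.3467; fraction as HOCl = 1/(1 + 0.3467) = 0.7425.
(a) Free chlorine required for 1.09 ppm HOCl: 1.09 / 0.7425 = 1.468 ppm.
(a) FC to add: 1.468 − 0.8 = 0.6679 mg/L as Cl₂.
(a) Cl₂ equivalent: 0.6679 mg/L × 821,345 L = 548.6 g.
(a) Product at 89.5% available Cl: 548.6 / 0.895 = 613 g.

(b) Volume: 276,000 US gal × 3.785 L/gal = 1,044,660 L.
(b) Moles of Ca²⁺: 124,000 g ÷ 111 g/mol = 1117 mol.
(b) As CaCO₃: 1117 mol × 100.1 g/mol = 111,800 g.
(b) Rise: 111,800 g / 1,044,660 L × 1000 = 107 mg/L.

(a) 613 g; (b) 107 ppm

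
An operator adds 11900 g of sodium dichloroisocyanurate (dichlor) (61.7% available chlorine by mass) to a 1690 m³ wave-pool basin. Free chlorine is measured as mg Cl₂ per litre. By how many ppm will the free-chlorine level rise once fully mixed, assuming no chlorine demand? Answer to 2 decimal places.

4.34 ppm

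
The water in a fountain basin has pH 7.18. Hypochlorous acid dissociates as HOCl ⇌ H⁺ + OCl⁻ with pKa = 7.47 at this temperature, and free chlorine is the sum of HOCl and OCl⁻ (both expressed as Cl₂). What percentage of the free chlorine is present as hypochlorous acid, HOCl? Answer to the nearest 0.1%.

[OCl⁻]/[HOCl] = 10^(pH − pKa) = 10^(7.18 − 7.47) = 10^-0.29 = 0.5129.
Fraction as HOCl = 1 / (1 + 0.5129) = 0.661.

66.1%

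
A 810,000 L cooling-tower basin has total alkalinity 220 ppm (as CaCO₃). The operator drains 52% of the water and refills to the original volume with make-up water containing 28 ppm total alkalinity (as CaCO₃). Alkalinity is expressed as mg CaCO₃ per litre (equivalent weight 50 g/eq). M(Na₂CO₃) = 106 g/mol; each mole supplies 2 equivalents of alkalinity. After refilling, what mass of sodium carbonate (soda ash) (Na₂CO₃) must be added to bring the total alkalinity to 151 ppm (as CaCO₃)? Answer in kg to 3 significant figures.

26.5 kg

After draining 52% and refilling: 220 × 0.48 + 28 × 0.52 = 120.16 ppm.
Deficit to target: 151 − 120.16 = 30.84 mg/L.
As CaCO₃: 30.84 mg/L × 810,000 L = 24,980 g; ÷ 50 g/eq ÷ 2 = 249.8 mol Na₂CO₃.
Mass: 249.8 × 106 = 26,480 g.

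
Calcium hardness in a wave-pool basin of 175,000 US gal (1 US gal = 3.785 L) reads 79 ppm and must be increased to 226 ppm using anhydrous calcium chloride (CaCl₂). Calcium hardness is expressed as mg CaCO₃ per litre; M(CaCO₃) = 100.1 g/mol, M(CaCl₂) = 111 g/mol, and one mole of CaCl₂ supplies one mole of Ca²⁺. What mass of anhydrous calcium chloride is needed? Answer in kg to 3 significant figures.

108 kg

Volume: 175,000 US gal × 3.785 L/gal = 662,375 L.
Hardness to add: (226 − 79) = 147 mg/L as CaCO₃ × 662,375 L = 97,370 g as CaCO₃.
Moles of Ca²⁺ (1 mol Ca²⁺ ≡ 1 mol CaCO₃): 97,370 / 100.1 g/mol = 972.7 mol.
Mass of CaCl₂: 972.7 × 111 = 108,000 g.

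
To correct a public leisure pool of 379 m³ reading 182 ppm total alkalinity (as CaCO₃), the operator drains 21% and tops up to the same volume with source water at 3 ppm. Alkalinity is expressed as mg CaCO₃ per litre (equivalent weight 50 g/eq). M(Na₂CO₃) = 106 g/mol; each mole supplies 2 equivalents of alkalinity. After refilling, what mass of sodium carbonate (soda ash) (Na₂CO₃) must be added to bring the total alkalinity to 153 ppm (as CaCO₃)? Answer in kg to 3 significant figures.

3.45 kg

Volume: 379 m³ = 379,000 L.
After draining 21% and refilling: 182 × 0.79 + 3 × 0.21 = 144.41 ppm.
Deficit to target: 153 − 144.41 = 8.59 mg/L.
As CaCO₃: 8.59 mg/L × 379,000 L = 3256 g; ÷ 50 g/eq ÷ 2 = 32.56 mol Na₂CO₃.
Mass: 32.56 × 106 = 3451 g.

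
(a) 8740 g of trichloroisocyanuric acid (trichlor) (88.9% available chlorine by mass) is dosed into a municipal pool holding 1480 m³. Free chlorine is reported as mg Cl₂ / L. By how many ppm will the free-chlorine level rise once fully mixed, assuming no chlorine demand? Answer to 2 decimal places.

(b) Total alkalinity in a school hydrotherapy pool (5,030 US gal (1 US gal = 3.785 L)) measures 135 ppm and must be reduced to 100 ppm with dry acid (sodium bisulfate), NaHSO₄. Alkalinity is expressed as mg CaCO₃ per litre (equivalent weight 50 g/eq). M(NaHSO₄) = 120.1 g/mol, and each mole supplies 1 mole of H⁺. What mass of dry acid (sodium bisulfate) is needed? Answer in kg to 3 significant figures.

(a) 5.25 ppm; (b) 1.60 kg

(a) Volume: 1480 m³ = 1,480,000 L.
(a) Available chlorine delivered: 8740 g × 0.889 = 7770 g as Cl₂.
(a) Concentration rise: 7770 g / 1,480,000 L = 5.25 mg/L = 5.25 ppm.

(b) Volume: 5,030 US gal × 3.785 L/gal = 19,039 L.
(b) Alkalinity to neutralize: (135 − 100) = 35 mg/L as CaCO₃ × 19,039 L = 666.3 g as CaCO₃.
(b) Equivalents of H⁺ required: 666.3 ÷ 50 g/eq = 13.33 eq = 13.33 mol NaHSO₄.
(b) Mass of NaHSO₄: 13.33 × 120.1 = 1601 g.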